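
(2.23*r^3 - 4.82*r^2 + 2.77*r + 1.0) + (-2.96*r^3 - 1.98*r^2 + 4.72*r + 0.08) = -0.73*r^3 - 6.8*r^2 + 7.49*r + 1.08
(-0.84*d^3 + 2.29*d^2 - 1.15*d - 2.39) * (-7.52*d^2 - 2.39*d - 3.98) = 6.3168*d^5 - 15.2132*d^4 + 6.5181*d^3 + 11.6071*d^2 + 10.2891*d + 9.5122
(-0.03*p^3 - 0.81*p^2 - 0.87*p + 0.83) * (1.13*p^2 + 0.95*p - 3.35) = -0.0339*p^5 - 0.9438*p^4 - 1.6521*p^3 + 2.8249*p^2 + 3.703*p - 2.7805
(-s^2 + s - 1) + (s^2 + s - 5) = 2*s - 6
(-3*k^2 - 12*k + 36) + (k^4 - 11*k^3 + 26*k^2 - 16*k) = k^4 - 11*k^3 + 23*k^2 - 28*k + 36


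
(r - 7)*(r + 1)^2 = r^3 - 5*r^2 - 13*r - 7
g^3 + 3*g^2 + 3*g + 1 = (g + 1)^3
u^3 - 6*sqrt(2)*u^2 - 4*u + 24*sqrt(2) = (u - 2)*(u + 2)*(u - 6*sqrt(2))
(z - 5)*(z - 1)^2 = z^3 - 7*z^2 + 11*z - 5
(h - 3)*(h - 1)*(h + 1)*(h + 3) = h^4 - 10*h^2 + 9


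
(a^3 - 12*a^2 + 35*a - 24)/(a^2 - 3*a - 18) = (-a^3 + 12*a^2 - 35*a + 24)/(-a^2 + 3*a + 18)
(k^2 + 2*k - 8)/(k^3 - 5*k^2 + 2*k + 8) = (k + 4)/(k^2 - 3*k - 4)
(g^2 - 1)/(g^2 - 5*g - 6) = (g - 1)/(g - 6)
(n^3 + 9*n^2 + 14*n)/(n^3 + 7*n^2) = (n + 2)/n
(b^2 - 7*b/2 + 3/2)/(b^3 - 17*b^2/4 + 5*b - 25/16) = 8*(b - 3)/(8*b^2 - 30*b + 25)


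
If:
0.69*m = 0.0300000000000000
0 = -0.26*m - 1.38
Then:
No Solution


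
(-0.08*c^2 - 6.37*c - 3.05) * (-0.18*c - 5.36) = 0.0144*c^3 + 1.5754*c^2 + 34.6922*c + 16.348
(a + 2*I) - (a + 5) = -5 + 2*I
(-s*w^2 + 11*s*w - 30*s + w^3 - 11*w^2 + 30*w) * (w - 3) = -s*w^3 + 14*s*w^2 - 63*s*w + 90*s + w^4 - 14*w^3 + 63*w^2 - 90*w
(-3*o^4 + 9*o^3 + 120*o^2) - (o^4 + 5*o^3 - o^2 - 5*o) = -4*o^4 + 4*o^3 + 121*o^2 + 5*o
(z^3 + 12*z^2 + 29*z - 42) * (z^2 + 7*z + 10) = z^5 + 19*z^4 + 123*z^3 + 281*z^2 - 4*z - 420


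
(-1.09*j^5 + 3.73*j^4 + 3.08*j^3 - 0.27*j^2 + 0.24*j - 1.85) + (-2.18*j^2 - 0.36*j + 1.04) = -1.09*j^5 + 3.73*j^4 + 3.08*j^3 - 2.45*j^2 - 0.12*j - 0.81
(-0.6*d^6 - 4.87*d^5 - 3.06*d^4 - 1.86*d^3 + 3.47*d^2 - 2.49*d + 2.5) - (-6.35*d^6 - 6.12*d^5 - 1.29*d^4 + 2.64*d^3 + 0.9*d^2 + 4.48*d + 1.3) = 5.75*d^6 + 1.25*d^5 - 1.77*d^4 - 4.5*d^3 + 2.57*d^2 - 6.97*d + 1.2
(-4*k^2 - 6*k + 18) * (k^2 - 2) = -4*k^4 - 6*k^3 + 26*k^2 + 12*k - 36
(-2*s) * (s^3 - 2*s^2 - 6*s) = -2*s^4 + 4*s^3 + 12*s^2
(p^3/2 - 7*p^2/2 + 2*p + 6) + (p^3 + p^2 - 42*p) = 3*p^3/2 - 5*p^2/2 - 40*p + 6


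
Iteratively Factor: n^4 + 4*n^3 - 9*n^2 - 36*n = (n + 3)*(n^3 + n^2 - 12*n) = (n + 3)*(n + 4)*(n^2 - 3*n) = n*(n + 3)*(n + 4)*(n - 3)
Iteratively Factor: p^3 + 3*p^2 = (p)*(p^2 + 3*p) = p*(p + 3)*(p)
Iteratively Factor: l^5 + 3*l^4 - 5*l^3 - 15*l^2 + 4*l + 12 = (l - 1)*(l^4 + 4*l^3 - l^2 - 16*l - 12) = (l - 1)*(l + 2)*(l^3 + 2*l^2 - 5*l - 6) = (l - 1)*(l + 2)*(l + 3)*(l^2 - l - 2) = (l - 1)*(l + 1)*(l + 2)*(l + 3)*(l - 2)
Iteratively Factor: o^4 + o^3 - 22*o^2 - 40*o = (o)*(o^3 + o^2 - 22*o - 40) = o*(o + 2)*(o^2 - o - 20) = o*(o + 2)*(o + 4)*(o - 5)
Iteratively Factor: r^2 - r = (r)*(r - 1)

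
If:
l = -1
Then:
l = -1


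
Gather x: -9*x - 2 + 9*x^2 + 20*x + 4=9*x^2 + 11*x + 2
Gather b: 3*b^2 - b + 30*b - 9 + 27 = 3*b^2 + 29*b + 18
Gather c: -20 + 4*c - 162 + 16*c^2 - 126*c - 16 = 16*c^2 - 122*c - 198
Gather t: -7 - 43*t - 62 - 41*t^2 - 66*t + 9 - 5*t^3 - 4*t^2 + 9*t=-5*t^3 - 45*t^2 - 100*t - 60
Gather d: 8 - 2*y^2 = 8 - 2*y^2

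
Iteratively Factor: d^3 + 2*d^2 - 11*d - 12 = (d + 1)*(d^2 + d - 12) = (d + 1)*(d + 4)*(d - 3)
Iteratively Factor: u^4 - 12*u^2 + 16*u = (u - 2)*(u^3 + 2*u^2 - 8*u) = (u - 2)^2*(u^2 + 4*u) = (u - 2)^2*(u + 4)*(u)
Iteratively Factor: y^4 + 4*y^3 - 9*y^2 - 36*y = (y)*(y^3 + 4*y^2 - 9*y - 36) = y*(y - 3)*(y^2 + 7*y + 12) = y*(y - 3)*(y + 3)*(y + 4)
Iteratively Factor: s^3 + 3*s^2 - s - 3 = (s - 1)*(s^2 + 4*s + 3) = (s - 1)*(s + 1)*(s + 3)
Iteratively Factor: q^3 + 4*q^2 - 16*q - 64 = (q + 4)*(q^2 - 16) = (q - 4)*(q + 4)*(q + 4)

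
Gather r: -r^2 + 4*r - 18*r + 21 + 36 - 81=-r^2 - 14*r - 24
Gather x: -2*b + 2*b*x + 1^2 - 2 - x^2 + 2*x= -2*b - x^2 + x*(2*b + 2) - 1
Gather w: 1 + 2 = 3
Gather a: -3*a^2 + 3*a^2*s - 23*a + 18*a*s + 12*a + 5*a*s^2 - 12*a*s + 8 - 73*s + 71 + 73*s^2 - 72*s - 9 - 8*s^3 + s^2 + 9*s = a^2*(3*s - 3) + a*(5*s^2 + 6*s - 11) - 8*s^3 + 74*s^2 - 136*s + 70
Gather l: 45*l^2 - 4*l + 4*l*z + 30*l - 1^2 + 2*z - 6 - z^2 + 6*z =45*l^2 + l*(4*z + 26) - z^2 + 8*z - 7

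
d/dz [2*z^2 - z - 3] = 4*z - 1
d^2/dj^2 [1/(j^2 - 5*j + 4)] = 2*(-j^2 + 5*j + (2*j - 5)^2 - 4)/(j^2 - 5*j + 4)^3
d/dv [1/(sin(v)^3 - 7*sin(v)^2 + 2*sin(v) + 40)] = (-3*sin(v)^2 + 14*sin(v) - 2)*cos(v)/(sin(v)^3 - 7*sin(v)^2 + 2*sin(v) + 40)^2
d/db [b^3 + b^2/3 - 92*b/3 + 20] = 3*b^2 + 2*b/3 - 92/3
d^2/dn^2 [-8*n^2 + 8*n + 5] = -16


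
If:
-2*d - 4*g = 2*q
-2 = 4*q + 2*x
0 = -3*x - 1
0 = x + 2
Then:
No Solution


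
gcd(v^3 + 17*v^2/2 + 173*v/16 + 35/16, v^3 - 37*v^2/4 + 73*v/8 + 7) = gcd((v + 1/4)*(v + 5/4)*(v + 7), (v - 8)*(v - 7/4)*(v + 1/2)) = 1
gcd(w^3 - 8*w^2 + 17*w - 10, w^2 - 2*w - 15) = w - 5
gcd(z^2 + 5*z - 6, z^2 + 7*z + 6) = z + 6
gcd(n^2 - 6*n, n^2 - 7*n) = n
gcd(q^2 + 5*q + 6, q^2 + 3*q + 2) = q + 2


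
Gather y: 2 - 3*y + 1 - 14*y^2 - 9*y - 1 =-14*y^2 - 12*y + 2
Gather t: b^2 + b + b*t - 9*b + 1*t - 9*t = b^2 - 8*b + t*(b - 8)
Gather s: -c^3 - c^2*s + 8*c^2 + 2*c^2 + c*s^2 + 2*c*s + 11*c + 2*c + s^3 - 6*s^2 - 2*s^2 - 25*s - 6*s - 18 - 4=-c^3 + 10*c^2 + 13*c + s^3 + s^2*(c - 8) + s*(-c^2 + 2*c - 31) - 22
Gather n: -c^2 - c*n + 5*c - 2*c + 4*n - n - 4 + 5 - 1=-c^2 + 3*c + n*(3 - c)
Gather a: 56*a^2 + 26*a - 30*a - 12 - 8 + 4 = 56*a^2 - 4*a - 16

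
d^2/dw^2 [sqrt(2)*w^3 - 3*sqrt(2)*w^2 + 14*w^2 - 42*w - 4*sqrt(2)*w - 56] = 6*sqrt(2)*w - 6*sqrt(2) + 28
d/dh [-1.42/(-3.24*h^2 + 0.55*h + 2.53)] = (0.781 - 9.2016*h)/(-3.24*h^2 + 0.55*h + 2.53)^2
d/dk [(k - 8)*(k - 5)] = 2*k - 13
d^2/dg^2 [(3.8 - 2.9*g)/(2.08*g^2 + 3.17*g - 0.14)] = (-(2.9*g - 3.8)*(4.16*g + 3.17)*(8.32*g + 6.34) + (36.192*g + 2.578)*(2.08*g^2 + 3.17*g - 0.14))/(2.08*g^2 + 3.17*g - 0.14)^3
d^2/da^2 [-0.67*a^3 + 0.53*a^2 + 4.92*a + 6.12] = 1.06 - 4.02*a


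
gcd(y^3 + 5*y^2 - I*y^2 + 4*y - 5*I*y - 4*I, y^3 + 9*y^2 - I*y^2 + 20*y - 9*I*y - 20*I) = y^2 + y*(4 - I) - 4*I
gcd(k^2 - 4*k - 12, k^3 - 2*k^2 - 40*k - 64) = k + 2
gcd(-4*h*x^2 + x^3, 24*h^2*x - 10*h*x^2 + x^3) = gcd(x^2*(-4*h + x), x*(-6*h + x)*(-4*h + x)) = -4*h*x + x^2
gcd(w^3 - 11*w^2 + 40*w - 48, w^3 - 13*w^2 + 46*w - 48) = w - 3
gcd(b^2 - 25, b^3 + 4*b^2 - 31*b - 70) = b - 5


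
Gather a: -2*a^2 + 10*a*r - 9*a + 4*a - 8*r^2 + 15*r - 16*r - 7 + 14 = -2*a^2 + a*(10*r - 5) - 8*r^2 - r + 7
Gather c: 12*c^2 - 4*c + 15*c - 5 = 12*c^2 + 11*c - 5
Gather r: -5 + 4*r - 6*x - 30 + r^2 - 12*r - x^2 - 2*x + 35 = r^2 - 8*r - x^2 - 8*x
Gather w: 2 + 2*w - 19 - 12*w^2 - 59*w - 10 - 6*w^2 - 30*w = -18*w^2 - 87*w - 27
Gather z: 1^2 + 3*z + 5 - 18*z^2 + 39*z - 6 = -18*z^2 + 42*z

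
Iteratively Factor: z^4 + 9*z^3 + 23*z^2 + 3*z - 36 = (z - 1)*(z^3 + 10*z^2 + 33*z + 36) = (z - 1)*(z + 3)*(z^2 + 7*z + 12) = (z - 1)*(z + 3)*(z + 4)*(z + 3)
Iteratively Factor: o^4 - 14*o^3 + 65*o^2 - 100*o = (o - 4)*(o^3 - 10*o^2 + 25*o) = (o - 5)*(o - 4)*(o^2 - 5*o) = o*(o - 5)*(o - 4)*(o - 5)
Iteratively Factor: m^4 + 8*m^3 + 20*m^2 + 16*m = (m)*(m^3 + 8*m^2 + 20*m + 16) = m*(m + 4)*(m^2 + 4*m + 4) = m*(m + 2)*(m + 4)*(m + 2)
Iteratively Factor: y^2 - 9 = (y + 3)*(y - 3)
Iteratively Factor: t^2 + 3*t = (t + 3)*(t)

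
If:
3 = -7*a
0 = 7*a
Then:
No Solution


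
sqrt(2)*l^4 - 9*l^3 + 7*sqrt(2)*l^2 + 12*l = l*(l - 3*sqrt(2))*(l - 2*sqrt(2))*(sqrt(2)*l + 1)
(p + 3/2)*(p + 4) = p^2 + 11*p/2 + 6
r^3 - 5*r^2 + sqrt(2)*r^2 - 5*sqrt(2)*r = r*(r - 5)*(r + sqrt(2))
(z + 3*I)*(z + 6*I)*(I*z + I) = I*z^3 - 9*z^2 + I*z^2 - 9*z - 18*I*z - 18*I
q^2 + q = q*(q + 1)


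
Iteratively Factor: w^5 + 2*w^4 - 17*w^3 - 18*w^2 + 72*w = (w + 4)*(w^4 - 2*w^3 - 9*w^2 + 18*w) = (w - 3)*(w + 4)*(w^3 + w^2 - 6*w) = (w - 3)*(w + 3)*(w + 4)*(w^2 - 2*w) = (w - 3)*(w - 2)*(w + 3)*(w + 4)*(w)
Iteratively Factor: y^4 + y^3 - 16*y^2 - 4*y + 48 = (y + 2)*(y^3 - y^2 - 14*y + 24) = (y - 3)*(y + 2)*(y^2 + 2*y - 8) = (y - 3)*(y - 2)*(y + 2)*(y + 4)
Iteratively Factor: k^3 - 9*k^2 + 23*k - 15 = (k - 5)*(k^2 - 4*k + 3) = (k - 5)*(k - 1)*(k - 3)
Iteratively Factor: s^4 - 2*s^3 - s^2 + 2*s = (s + 1)*(s^3 - 3*s^2 + 2*s) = s*(s + 1)*(s^2 - 3*s + 2) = s*(s - 2)*(s + 1)*(s - 1)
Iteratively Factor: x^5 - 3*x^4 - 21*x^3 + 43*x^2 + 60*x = (x - 5)*(x^4 + 2*x^3 - 11*x^2 - 12*x) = (x - 5)*(x + 1)*(x^3 + x^2 - 12*x) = (x - 5)*(x + 1)*(x + 4)*(x^2 - 3*x) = x*(x - 5)*(x + 1)*(x + 4)*(x - 3)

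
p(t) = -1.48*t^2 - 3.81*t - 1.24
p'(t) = -2.96*t - 3.81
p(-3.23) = -4.37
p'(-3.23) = 5.75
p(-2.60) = -1.34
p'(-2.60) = 3.89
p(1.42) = -9.63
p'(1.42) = -8.01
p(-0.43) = 0.12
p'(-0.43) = -2.54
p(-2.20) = -0.02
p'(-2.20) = 2.70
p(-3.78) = -7.99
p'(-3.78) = 7.38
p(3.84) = -37.69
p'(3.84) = -15.18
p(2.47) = -19.68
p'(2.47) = -11.12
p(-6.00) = -31.66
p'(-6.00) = 13.95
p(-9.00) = -86.83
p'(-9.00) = 22.83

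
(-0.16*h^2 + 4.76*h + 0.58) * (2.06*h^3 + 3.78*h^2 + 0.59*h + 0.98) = -0.3296*h^5 + 9.2008*h^4 + 19.0932*h^3 + 4.844*h^2 + 5.007*h + 0.5684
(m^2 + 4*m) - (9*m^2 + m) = -8*m^2 + 3*m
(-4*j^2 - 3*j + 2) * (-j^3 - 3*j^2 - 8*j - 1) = 4*j^5 + 15*j^4 + 39*j^3 + 22*j^2 - 13*j - 2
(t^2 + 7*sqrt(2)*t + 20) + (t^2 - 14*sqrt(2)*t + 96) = 2*t^2 - 7*sqrt(2)*t + 116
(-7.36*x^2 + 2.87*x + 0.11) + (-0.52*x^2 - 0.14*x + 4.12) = -7.88*x^2 + 2.73*x + 4.23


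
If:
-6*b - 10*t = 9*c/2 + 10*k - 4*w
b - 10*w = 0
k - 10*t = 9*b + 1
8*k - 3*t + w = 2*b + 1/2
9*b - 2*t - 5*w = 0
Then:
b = -50/2649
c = 370/2649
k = 74/2649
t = -425/5298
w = -5/2649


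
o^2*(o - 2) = o^3 - 2*o^2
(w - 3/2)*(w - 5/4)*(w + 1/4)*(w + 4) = w^4 + 3*w^3/2 - 141*w^2/16 + 167*w/32 + 15/8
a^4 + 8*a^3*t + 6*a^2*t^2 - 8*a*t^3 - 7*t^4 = (a - t)*(a + t)^2*(a + 7*t)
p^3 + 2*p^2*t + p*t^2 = p*(p + t)^2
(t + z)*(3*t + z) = 3*t^2 + 4*t*z + z^2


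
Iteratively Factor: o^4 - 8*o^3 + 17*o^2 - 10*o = (o - 2)*(o^3 - 6*o^2 + 5*o) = (o - 2)*(o - 1)*(o^2 - 5*o) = (o - 5)*(o - 2)*(o - 1)*(o)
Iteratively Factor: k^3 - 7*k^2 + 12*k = (k - 3)*(k^2 - 4*k) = (k - 4)*(k - 3)*(k)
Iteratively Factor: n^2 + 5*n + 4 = (n + 4)*(n + 1)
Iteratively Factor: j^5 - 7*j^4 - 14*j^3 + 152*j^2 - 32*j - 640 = (j + 2)*(j^4 - 9*j^3 + 4*j^2 + 144*j - 320) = (j - 4)*(j + 2)*(j^3 - 5*j^2 - 16*j + 80) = (j - 4)*(j + 2)*(j + 4)*(j^2 - 9*j + 20) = (j - 5)*(j - 4)*(j + 2)*(j + 4)*(j - 4)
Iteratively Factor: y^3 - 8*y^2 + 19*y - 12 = (y - 4)*(y^2 - 4*y + 3) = (y - 4)*(y - 1)*(y - 3)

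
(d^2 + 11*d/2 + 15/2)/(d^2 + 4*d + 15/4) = 2*(d + 3)/(2*d + 3)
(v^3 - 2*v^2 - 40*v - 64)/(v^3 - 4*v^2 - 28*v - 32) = (v + 4)/(v + 2)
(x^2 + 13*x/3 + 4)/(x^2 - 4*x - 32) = (x^2 + 13*x/3 + 4)/(x^2 - 4*x - 32)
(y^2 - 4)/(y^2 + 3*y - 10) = (y + 2)/(y + 5)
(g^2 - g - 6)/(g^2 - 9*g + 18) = (g + 2)/(g - 6)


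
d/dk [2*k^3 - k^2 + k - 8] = 6*k^2 - 2*k + 1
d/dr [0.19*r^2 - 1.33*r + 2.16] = 0.38*r - 1.33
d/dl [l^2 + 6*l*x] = 2*l + 6*x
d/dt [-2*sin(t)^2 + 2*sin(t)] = -2*sin(2*t) + 2*cos(t)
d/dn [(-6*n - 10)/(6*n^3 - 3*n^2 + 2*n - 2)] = 2*(36*n^3 + 81*n^2 - 30*n + 16)/(36*n^6 - 36*n^5 + 33*n^4 - 36*n^3 + 16*n^2 - 8*n + 4)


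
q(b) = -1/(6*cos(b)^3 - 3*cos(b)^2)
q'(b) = -(18*sin(b)*cos(b)^2 - 6*sin(b)*cos(b))/(6*cos(b)^3 - 3*cos(b)^2)^2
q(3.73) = 0.18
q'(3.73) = 0.32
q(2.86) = 0.12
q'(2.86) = -0.10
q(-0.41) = -0.48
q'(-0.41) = 0.87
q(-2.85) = 0.12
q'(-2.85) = 0.10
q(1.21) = 9.10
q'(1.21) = -9.69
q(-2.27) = 0.35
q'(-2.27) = 1.07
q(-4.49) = 4.75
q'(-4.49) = -48.49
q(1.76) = 6.85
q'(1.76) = -81.29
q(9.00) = 0.14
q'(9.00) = -0.17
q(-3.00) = 0.11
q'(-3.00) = 0.04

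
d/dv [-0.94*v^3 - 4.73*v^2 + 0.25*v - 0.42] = -2.82*v^2 - 9.46*v + 0.25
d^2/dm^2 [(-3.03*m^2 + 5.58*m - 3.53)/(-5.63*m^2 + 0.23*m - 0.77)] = (1.13686837721616e-13*m^4 - 345.89031*m^3 + 592.528224*m^2 + 117.713166*m - 28.615794)/(178.453547*m^6 - 21.870861*m^5 + 74.11332*m^4 - 5.994605*m^3 + 10.13628*m^2 - 0.409101*m + 0.456533)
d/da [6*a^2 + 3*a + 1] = 12*a + 3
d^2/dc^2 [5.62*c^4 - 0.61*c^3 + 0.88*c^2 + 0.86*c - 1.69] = 67.44*c^2 - 3.66*c + 1.76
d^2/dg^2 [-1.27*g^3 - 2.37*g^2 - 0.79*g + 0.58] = -7.62*g - 4.74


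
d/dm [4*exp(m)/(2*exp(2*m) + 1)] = (4 - 8*exp(2*m))*exp(m)/(4*exp(4*m) + 4*exp(2*m) + 1)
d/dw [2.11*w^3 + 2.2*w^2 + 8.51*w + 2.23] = 6.33*w^2 + 4.4*w + 8.51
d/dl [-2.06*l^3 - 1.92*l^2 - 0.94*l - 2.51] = -6.18*l^2 - 3.84*l - 0.94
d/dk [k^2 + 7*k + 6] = 2*k + 7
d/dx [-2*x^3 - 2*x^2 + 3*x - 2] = -6*x^2 - 4*x + 3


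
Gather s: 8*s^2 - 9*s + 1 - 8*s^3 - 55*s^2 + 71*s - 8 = -8*s^3 - 47*s^2 + 62*s - 7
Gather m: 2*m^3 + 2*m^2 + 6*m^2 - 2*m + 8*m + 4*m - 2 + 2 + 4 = 2*m^3 + 8*m^2 + 10*m + 4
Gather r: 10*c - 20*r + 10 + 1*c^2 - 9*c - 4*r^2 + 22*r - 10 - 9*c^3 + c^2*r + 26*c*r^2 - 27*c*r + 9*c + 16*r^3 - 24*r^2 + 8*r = -9*c^3 + c^2 + 10*c + 16*r^3 + r^2*(26*c - 28) + r*(c^2 - 27*c + 10)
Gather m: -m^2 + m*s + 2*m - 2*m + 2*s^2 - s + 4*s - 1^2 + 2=-m^2 + m*s + 2*s^2 + 3*s + 1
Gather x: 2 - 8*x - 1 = 1 - 8*x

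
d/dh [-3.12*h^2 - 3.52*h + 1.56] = -6.24*h - 3.52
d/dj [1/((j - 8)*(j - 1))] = (9 - 2*j)/(j^4 - 18*j^3 + 97*j^2 - 144*j + 64)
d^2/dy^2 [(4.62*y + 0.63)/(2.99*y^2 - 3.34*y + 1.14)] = ((27.0942 - 82.8828*y)*(2.99*y^2 - 3.34*y + 1.14) + (4.62*y + 0.63)*(5.98*y - 3.34)*(11.96*y - 6.68))/(2.99*y^2 - 3.34*y + 1.14)^3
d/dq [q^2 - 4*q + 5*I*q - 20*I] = 2*q - 4 + 5*I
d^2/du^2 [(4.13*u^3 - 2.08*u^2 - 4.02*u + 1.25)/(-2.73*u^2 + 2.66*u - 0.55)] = (5.6843418860808e-14*u^5 + 44.0883379999999*u^3 - 38.38233*u^2 + 10.75137*u - 0.914330000000003)/(20.346417*u^6 - 59.474142*u^5 + 70.246449*u^4 - 42.785036*u^3 + 14.152215*u^2 - 2.41395*u + 0.166375)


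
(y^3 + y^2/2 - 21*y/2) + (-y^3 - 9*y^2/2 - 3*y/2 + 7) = -4*y^2 - 12*y + 7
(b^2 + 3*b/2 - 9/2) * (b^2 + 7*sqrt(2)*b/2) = b^4 + 3*b^3/2 + 7*sqrt(2)*b^3/2 - 9*b^2/2 + 21*sqrt(2)*b^2/4 - 63*sqrt(2)*b/4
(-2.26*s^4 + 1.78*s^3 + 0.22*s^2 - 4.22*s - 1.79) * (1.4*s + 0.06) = -3.164*s^5 + 2.3564*s^4 + 0.4148*s^3 - 5.8948*s^2 - 2.7592*s - 0.1074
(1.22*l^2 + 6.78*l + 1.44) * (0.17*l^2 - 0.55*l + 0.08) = 0.2074*l^4 + 0.4816*l^3 - 3.3866*l^2 - 0.2496*l + 0.1152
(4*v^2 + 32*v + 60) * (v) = 4*v^3 + 32*v^2 + 60*v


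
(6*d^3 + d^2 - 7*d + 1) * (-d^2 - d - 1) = -6*d^5 - 7*d^4 + 5*d^2 + 6*d - 1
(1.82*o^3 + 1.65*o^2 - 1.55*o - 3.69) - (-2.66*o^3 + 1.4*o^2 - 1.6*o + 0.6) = 4.48*o^3 + 0.25*o^2 + 0.05*o - 4.29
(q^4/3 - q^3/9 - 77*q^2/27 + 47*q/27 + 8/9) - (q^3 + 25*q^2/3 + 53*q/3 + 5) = q^4/3 - 10*q^3/9 - 302*q^2/27 - 430*q/27 - 37/9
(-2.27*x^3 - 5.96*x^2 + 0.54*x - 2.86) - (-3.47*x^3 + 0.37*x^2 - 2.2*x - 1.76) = 1.2*x^3 - 6.33*x^2 + 2.74*x - 1.1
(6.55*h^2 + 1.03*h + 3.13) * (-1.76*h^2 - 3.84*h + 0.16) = -11.528*h^4 - 26.9648*h^3 - 8.416*h^2 - 11.8544*h + 0.5008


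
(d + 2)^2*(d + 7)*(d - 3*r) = d^4 - 3*d^3*r + 11*d^3 - 33*d^2*r + 32*d^2 - 96*d*r + 28*d - 84*r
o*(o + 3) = o^2 + 3*o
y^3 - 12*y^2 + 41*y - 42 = (y - 7)*(y - 3)*(y - 2)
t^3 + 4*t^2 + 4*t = t*(t + 2)^2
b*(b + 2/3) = b^2 + 2*b/3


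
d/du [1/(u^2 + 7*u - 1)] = (-2*u - 7)/(u^2 + 7*u - 1)^2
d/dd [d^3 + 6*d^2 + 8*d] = 3*d^2 + 12*d + 8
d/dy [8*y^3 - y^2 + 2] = 2*y*(12*y - 1)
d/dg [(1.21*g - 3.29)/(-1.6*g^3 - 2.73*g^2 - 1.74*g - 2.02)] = (3.872*g^3 - 12.4887*g^2 - 17.9634*g - 8.1688)/(2.56*g^6 + 8.736*g^5 + 13.0209*g^4 + 15.9644*g^3 + 14.0568*g^2 + 7.0296*g + 4.0804)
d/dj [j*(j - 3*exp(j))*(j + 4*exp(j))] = j^2*exp(j) + 3*j^2 - 24*j*exp(2*j) + 2*j*exp(j) - 12*exp(2*j)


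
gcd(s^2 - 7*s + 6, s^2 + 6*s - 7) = s - 1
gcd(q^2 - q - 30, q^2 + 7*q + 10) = q + 5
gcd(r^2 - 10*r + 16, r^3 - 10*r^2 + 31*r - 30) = r - 2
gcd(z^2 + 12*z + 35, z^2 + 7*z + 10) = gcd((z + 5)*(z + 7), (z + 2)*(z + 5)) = z + 5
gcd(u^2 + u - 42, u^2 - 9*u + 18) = u - 6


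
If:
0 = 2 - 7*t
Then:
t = 2/7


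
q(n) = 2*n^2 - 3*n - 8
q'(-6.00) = -27.00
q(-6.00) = 82.00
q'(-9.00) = -39.00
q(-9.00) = 181.00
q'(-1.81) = -10.24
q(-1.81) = 3.98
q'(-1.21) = -7.84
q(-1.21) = -1.44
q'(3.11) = 9.44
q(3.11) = 2.01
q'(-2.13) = -11.52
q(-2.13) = 7.46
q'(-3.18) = -15.72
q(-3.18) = 21.76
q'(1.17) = 1.68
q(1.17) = -8.77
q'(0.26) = -1.96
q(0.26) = -8.64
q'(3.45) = 10.80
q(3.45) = 5.46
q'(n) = 4*n - 3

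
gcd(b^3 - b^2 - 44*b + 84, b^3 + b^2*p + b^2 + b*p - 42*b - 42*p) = b^2 + b - 42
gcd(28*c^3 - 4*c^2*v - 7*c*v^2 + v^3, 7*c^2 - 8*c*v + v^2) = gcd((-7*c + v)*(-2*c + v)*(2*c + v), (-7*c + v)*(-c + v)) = -7*c + v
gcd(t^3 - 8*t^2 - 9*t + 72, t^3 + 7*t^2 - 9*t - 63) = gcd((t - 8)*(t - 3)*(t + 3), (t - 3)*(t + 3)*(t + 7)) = t^2 - 9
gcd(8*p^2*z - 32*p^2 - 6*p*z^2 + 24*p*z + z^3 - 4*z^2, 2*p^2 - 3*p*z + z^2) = -2*p + z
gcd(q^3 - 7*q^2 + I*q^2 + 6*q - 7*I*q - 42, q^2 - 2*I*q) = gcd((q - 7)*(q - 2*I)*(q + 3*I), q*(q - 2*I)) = q - 2*I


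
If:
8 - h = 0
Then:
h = 8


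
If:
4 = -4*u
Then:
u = -1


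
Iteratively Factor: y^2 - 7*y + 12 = (y - 3)*(y - 4)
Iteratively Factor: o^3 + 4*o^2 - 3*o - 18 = (o + 3)*(o^2 + o - 6) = (o + 3)^2*(o - 2)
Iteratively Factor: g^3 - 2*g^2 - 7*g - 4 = (g - 4)*(g^2 + 2*g + 1) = (g - 4)*(g + 1)*(g + 1)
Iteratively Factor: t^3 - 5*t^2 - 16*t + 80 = (t - 5)*(t^2 - 16) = (t - 5)*(t + 4)*(t - 4)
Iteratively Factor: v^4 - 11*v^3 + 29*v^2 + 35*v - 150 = (v - 5)*(v^3 - 6*v^2 - v + 30) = (v - 5)*(v - 3)*(v^2 - 3*v - 10) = (v - 5)*(v - 3)*(v + 2)*(v - 5)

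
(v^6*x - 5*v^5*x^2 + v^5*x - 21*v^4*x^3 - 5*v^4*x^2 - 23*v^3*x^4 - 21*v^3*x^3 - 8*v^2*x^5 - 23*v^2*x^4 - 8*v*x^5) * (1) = v^6*x - 5*v^5*x^2 + v^5*x - 21*v^4*x^3 - 5*v^4*x^2 - 23*v^3*x^4 - 21*v^3*x^3 - 8*v^2*x^5 - 23*v^2*x^4 - 8*v*x^5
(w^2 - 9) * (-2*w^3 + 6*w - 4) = -2*w^5 + 24*w^3 - 4*w^2 - 54*w + 36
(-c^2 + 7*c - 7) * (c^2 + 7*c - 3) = -c^4 + 45*c^2 - 70*c + 21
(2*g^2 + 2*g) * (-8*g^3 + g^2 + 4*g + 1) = -16*g^5 - 14*g^4 + 10*g^3 + 10*g^2 + 2*g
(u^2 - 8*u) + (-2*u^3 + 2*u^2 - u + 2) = -2*u^3 + 3*u^2 - 9*u + 2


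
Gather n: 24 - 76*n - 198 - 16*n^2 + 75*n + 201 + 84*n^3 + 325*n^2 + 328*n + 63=84*n^3 + 309*n^2 + 327*n + 90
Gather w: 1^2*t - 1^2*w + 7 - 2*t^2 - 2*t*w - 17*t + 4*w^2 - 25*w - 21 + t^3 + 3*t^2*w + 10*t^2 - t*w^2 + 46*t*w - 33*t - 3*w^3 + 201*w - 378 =t^3 + 8*t^2 - 49*t - 3*w^3 + w^2*(4 - t) + w*(3*t^2 + 44*t + 175) - 392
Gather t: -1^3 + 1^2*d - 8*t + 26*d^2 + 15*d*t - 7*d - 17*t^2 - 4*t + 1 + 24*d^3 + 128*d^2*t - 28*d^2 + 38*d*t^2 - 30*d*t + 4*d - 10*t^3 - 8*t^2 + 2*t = 24*d^3 - 2*d^2 - 2*d - 10*t^3 + t^2*(38*d - 25) + t*(128*d^2 - 15*d - 10)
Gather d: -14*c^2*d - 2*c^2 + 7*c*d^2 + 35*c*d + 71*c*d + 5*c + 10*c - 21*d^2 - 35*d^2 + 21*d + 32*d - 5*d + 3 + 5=-2*c^2 + 15*c + d^2*(7*c - 56) + d*(-14*c^2 + 106*c + 48) + 8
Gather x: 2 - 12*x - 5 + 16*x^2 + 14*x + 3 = 16*x^2 + 2*x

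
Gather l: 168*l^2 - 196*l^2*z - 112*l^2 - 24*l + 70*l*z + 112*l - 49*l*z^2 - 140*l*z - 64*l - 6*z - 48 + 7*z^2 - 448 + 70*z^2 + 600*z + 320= l^2*(56 - 196*z) + l*(-49*z^2 - 70*z + 24) + 77*z^2 + 594*z - 176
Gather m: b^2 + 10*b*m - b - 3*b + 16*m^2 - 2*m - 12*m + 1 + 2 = b^2 - 4*b + 16*m^2 + m*(10*b - 14) + 3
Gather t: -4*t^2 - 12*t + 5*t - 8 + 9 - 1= -4*t^2 - 7*t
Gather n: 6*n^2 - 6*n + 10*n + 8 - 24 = 6*n^2 + 4*n - 16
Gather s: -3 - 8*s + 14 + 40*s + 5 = 32*s + 16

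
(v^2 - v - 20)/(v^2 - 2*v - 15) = (v + 4)/(v + 3)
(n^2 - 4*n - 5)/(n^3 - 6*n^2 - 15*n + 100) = (n + 1)/(n^2 - n - 20)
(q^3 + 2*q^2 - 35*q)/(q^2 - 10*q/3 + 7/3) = 3*q*(q^2 + 2*q - 35)/(3*q^2 - 10*q + 7)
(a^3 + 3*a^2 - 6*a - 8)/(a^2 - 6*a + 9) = (a^3 + 3*a^2 - 6*a - 8)/(a^2 - 6*a + 9)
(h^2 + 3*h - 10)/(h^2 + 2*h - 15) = (h - 2)/(h - 3)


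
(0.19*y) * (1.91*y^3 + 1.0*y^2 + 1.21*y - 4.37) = 0.3629*y^4 + 0.19*y^3 + 0.2299*y^2 - 0.8303*y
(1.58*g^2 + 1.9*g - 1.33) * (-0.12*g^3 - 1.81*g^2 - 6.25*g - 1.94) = -0.1896*g^5 - 3.0878*g^4 - 13.1544*g^3 - 12.5329*g^2 + 4.6265*g + 2.5802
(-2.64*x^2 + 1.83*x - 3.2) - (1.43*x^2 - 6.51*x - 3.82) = -4.07*x^2 + 8.34*x + 0.62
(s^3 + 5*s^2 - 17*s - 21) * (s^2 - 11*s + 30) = s^5 - 6*s^4 - 42*s^3 + 316*s^2 - 279*s - 630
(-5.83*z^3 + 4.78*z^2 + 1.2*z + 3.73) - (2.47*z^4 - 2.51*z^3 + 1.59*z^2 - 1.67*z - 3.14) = -2.47*z^4 - 3.32*z^3 + 3.19*z^2 + 2.87*z + 6.87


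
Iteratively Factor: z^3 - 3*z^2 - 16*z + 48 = (z - 3)*(z^2 - 16) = (z - 4)*(z - 3)*(z + 4)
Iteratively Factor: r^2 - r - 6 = (r + 2)*(r - 3)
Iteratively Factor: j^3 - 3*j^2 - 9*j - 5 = (j + 1)*(j^2 - 4*j - 5) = (j - 5)*(j + 1)*(j + 1)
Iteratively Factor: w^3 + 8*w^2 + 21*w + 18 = (w + 3)*(w^2 + 5*w + 6) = (w + 3)^2*(w + 2)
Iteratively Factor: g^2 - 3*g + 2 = (g - 2)*(g - 1)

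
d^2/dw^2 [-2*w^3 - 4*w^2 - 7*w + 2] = -12*w - 8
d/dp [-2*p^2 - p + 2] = -4*p - 1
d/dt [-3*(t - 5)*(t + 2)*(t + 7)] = -9*t^2 - 24*t + 93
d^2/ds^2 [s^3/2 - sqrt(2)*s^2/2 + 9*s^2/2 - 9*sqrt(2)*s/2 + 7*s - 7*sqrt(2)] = 3*s - sqrt(2) + 9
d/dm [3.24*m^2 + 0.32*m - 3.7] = 6.48*m + 0.32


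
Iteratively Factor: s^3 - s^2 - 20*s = (s - 5)*(s^2 + 4*s) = (s - 5)*(s + 4)*(s)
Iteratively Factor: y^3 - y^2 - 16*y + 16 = (y - 4)*(y^2 + 3*y - 4) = (y - 4)*(y + 4)*(y - 1)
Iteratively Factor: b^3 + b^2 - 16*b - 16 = (b + 4)*(b^2 - 3*b - 4) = (b + 1)*(b + 4)*(b - 4)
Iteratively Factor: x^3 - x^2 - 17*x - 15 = (x + 1)*(x^2 - 2*x - 15) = (x + 1)*(x + 3)*(x - 5)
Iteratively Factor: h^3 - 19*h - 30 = (h + 3)*(h^2 - 3*h - 10) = (h - 5)*(h + 3)*(h + 2)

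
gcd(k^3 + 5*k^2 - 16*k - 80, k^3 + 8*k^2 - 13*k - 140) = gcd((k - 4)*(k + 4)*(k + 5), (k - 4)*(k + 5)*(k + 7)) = k^2 + k - 20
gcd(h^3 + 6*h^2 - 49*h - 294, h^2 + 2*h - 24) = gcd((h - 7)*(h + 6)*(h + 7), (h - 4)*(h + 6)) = h + 6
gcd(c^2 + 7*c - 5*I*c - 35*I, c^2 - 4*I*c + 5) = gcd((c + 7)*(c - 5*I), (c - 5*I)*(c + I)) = c - 5*I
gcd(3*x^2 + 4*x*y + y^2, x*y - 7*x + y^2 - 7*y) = x + y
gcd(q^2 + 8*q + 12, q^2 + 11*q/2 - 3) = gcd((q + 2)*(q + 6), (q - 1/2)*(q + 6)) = q + 6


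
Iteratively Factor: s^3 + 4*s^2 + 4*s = (s + 2)*(s^2 + 2*s) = s*(s + 2)*(s + 2)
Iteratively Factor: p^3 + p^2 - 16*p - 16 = (p + 4)*(p^2 - 3*p - 4) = (p + 1)*(p + 4)*(p - 4)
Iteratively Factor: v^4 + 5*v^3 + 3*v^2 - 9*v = (v + 3)*(v^3 + 2*v^2 - 3*v) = (v - 1)*(v + 3)*(v^2 + 3*v) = v*(v - 1)*(v + 3)*(v + 3)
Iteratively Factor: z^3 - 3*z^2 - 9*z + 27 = (z + 3)*(z^2 - 6*z + 9) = (z - 3)*(z + 3)*(z - 3)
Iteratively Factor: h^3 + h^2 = (h + 1)*(h^2) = h*(h + 1)*(h)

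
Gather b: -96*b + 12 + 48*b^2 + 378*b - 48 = 48*b^2 + 282*b - 36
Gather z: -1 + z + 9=z + 8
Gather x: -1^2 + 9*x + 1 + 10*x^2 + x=10*x^2 + 10*x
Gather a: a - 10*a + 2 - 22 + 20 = -9*a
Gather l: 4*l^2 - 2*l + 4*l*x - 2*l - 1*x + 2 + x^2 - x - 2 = 4*l^2 + l*(4*x - 4) + x^2 - 2*x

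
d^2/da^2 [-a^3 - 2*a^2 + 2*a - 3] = -6*a - 4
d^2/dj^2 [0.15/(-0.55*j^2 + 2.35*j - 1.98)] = (0.09075*j^2 - 0.38775*j - 0.15*(1.1*j - 2.35)*(2.2*j - 4.7) + 0.3267)/(0.55*j^2 - 2.35*j + 1.98)^3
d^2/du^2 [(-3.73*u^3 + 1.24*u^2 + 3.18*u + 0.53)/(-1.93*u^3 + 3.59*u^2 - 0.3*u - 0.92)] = (42.4503500000001*u^6 - 84.0291120000001*u^5 + 33.3411360000001*u^4 + 33.9332439999999*u^3 + 6.53556600000002*u^2 - 35.003724*u - 3.94008)/(7.189057*u^9 - 40.117173*u^8 + 77.974509*u^7 - 48.459215*u^6 - 26.126034*u^5 + 37.797936*u^4 - 1.017384*u^3 - 8.867328*u^2 + 0.76176*u + 0.778688)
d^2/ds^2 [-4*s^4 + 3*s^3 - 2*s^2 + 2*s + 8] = -48*s^2 + 18*s - 4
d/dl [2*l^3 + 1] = 6*l^2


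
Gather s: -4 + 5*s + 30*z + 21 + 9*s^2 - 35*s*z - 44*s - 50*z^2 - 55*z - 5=9*s^2 + s*(-35*z - 39) - 50*z^2 - 25*z + 12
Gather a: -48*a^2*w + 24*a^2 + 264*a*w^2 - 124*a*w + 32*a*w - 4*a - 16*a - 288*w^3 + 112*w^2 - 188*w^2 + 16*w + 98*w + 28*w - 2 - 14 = a^2*(24 - 48*w) + a*(264*w^2 - 92*w - 20) - 288*w^3 - 76*w^2 + 142*w - 16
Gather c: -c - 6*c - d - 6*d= -7*c - 7*d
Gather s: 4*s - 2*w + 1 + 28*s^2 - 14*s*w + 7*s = 28*s^2 + s*(11 - 14*w) - 2*w + 1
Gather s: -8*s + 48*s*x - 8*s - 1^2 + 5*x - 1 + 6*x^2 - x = s*(48*x - 16) + 6*x^2 + 4*x - 2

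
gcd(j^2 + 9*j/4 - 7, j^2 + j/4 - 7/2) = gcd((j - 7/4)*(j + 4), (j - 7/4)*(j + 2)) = j - 7/4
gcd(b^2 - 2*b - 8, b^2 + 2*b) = b + 2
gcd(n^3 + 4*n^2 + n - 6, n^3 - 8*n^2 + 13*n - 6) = n - 1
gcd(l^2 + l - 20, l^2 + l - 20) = l^2 + l - 20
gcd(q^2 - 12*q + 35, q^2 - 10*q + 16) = 1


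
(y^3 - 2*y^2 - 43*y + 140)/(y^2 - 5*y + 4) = (y^2 + 2*y - 35)/(y - 1)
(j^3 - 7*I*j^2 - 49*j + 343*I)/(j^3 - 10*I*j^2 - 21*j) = (j^2 - 49)/(j*(j - 3*I))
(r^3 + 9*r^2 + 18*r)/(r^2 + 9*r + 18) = r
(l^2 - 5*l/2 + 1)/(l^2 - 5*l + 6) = (l - 1/2)/(l - 3)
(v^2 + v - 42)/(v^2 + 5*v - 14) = (v - 6)/(v - 2)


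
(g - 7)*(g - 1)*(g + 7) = g^3 - g^2 - 49*g + 49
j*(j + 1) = j^2 + j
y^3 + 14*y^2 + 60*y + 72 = (y + 2)*(y + 6)^2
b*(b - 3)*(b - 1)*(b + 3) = b^4 - b^3 - 9*b^2 + 9*b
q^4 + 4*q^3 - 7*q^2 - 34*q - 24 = (q - 3)*(q + 1)*(q + 2)*(q + 4)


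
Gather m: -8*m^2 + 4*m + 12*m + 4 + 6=-8*m^2 + 16*m + 10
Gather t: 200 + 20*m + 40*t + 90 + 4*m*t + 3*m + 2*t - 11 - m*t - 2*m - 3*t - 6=21*m + t*(3*m + 39) + 273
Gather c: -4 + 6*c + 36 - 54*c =32 - 48*c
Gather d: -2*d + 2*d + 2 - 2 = 0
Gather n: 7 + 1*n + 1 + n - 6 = 2*n + 2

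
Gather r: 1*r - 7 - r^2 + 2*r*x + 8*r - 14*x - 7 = -r^2 + r*(2*x + 9) - 14*x - 14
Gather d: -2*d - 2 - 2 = -2*d - 4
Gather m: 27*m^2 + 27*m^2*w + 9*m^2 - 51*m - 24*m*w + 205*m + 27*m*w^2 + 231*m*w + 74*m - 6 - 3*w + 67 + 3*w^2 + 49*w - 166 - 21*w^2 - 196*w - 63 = m^2*(27*w + 36) + m*(27*w^2 + 207*w + 228) - 18*w^2 - 150*w - 168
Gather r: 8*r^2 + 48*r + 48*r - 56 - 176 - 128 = 8*r^2 + 96*r - 360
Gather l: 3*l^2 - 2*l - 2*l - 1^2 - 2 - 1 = 3*l^2 - 4*l - 4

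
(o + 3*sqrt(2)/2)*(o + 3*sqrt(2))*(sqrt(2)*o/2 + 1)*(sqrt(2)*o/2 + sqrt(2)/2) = o^4/2 + o^3/2 + 11*sqrt(2)*o^3/4 + 11*sqrt(2)*o^2/4 + 9*o^2 + 9*sqrt(2)*o/2 + 9*o + 9*sqrt(2)/2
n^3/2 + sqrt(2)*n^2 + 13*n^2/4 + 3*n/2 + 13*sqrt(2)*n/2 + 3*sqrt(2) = (n/2 + sqrt(2))*(n + 1/2)*(n + 6)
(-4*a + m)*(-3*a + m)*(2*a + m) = 24*a^3 - 2*a^2*m - 5*a*m^2 + m^3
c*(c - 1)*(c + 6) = c^3 + 5*c^2 - 6*c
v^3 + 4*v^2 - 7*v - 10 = (v - 2)*(v + 1)*(v + 5)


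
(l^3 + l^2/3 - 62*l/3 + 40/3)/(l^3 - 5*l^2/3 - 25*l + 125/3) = (3*l^2 - 14*l + 8)/(3*l^2 - 20*l + 25)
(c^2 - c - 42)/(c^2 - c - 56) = (-c^2 + c + 42)/(-c^2 + c + 56)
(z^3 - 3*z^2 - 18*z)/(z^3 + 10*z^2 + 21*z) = (z - 6)/(z + 7)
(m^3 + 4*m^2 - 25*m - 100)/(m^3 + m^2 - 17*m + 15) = (m^2 - m - 20)/(m^2 - 4*m + 3)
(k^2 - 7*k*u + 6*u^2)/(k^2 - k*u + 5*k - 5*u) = (k - 6*u)/(k + 5)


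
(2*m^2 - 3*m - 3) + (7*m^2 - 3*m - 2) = 9*m^2 - 6*m - 5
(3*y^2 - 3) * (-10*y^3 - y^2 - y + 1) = -30*y^5 - 3*y^4 + 27*y^3 + 6*y^2 + 3*y - 3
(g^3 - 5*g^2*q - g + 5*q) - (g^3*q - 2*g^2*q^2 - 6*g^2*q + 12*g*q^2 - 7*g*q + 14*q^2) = -g^3*q + g^3 + 2*g^2*q^2 + g^2*q - 12*g*q^2 + 7*g*q - g - 14*q^2 + 5*q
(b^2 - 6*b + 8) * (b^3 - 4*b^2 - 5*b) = b^5 - 10*b^4 + 27*b^3 - 2*b^2 - 40*b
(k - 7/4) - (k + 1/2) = -9/4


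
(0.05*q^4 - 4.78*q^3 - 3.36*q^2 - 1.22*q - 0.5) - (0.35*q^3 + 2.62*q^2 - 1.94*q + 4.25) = 0.05*q^4 - 5.13*q^3 - 5.98*q^2 + 0.72*q - 4.75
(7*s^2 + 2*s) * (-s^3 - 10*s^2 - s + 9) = -7*s^5 - 72*s^4 - 27*s^3 + 61*s^2 + 18*s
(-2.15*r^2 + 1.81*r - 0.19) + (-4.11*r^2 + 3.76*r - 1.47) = -6.26*r^2 + 5.57*r - 1.66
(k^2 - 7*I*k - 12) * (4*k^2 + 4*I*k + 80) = 4*k^4 - 24*I*k^3 + 60*k^2 - 608*I*k - 960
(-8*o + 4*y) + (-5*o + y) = -13*o + 5*y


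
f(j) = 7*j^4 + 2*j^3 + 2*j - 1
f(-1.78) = 54.43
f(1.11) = 14.58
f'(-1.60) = -97.33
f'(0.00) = 2.00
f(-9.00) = 44450.00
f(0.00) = -1.00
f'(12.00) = 49250.00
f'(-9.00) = -19924.00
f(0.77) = 3.91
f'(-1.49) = -77.30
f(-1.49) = 23.91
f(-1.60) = 33.48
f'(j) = 28*j^3 + 6*j^2 + 2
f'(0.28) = 3.09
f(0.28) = -0.35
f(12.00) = 148631.00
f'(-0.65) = -3.15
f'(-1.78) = -136.90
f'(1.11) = 47.69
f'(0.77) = 18.34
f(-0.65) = -1.60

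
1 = 1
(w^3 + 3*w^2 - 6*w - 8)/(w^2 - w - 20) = (w^2 - w - 2)/(w - 5)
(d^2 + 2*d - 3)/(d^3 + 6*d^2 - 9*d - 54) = (d - 1)/(d^2 + 3*d - 18)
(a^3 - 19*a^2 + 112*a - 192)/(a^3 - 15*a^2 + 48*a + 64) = (a - 3)/(a + 1)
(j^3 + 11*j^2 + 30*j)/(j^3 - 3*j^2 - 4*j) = (j^2 + 11*j + 30)/(j^2 - 3*j - 4)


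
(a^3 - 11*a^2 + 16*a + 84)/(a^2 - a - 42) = (a^2 - 4*a - 12)/(a + 6)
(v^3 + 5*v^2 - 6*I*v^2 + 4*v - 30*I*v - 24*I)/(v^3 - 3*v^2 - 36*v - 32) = (v - 6*I)/(v - 8)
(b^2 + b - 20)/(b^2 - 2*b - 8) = (b + 5)/(b + 2)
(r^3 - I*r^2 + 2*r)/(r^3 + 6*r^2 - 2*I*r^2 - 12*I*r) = (r + I)/(r + 6)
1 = 1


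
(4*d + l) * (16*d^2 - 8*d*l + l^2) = 64*d^3 - 16*d^2*l - 4*d*l^2 + l^3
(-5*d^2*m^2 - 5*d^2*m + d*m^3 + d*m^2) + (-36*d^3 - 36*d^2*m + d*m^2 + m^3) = -36*d^3 - 5*d^2*m^2 - 41*d^2*m + d*m^3 + 2*d*m^2 + m^3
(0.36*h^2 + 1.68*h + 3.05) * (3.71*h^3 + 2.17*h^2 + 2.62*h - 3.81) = 1.3356*h^5 + 7.014*h^4 + 15.9043*h^3 + 9.6485*h^2 + 1.5902*h - 11.6205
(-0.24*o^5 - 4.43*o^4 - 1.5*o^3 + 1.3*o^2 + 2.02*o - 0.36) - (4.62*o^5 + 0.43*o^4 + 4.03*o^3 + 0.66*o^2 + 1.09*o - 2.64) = -4.86*o^5 - 4.86*o^4 - 5.53*o^3 + 0.64*o^2 + 0.93*o + 2.28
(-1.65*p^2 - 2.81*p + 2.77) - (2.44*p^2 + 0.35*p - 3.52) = -4.09*p^2 - 3.16*p + 6.29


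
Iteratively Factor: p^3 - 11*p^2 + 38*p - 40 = (p - 5)*(p^2 - 6*p + 8) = (p - 5)*(p - 2)*(p - 4)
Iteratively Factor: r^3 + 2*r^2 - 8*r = (r - 2)*(r^2 + 4*r) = (r - 2)*(r + 4)*(r)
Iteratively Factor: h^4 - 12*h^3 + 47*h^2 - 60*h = (h - 4)*(h^3 - 8*h^2 + 15*h) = (h - 5)*(h - 4)*(h^2 - 3*h) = (h - 5)*(h - 4)*(h - 3)*(h)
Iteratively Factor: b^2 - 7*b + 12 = (b - 4)*(b - 3)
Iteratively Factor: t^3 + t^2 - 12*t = (t + 4)*(t^2 - 3*t) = t*(t + 4)*(t - 3)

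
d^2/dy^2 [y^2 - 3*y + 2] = 2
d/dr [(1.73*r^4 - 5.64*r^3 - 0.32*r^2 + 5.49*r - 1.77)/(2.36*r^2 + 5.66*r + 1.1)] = (8.1656*r^5 + 16.065*r^4 - 56.2328*r^3 - 33.3796*r^2 + 7.6504*r + 16.0572)/(5.5696*r^4 + 26.7152*r^3 + 37.2276*r^2 + 12.452*r + 1.21)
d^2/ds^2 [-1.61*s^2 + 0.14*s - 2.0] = -3.22000000000000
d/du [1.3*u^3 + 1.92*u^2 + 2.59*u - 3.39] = 3.9*u^2 + 3.84*u + 2.59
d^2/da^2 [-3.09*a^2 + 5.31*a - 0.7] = -6.18000000000000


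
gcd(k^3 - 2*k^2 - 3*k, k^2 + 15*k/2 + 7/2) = 1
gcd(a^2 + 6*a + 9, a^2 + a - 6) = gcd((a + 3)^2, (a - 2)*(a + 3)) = a + 3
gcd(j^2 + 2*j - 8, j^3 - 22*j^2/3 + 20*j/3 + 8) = j - 2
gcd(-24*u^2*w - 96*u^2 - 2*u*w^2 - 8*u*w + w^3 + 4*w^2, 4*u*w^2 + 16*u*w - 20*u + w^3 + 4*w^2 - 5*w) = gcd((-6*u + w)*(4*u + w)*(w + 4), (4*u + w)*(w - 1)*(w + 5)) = 4*u + w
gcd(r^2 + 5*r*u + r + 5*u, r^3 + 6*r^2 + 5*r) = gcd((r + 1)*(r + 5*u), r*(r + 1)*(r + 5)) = r + 1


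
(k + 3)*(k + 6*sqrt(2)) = k^2 + 3*k + 6*sqrt(2)*k + 18*sqrt(2)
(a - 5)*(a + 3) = a^2 - 2*a - 15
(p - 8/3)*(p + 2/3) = p^2 - 2*p - 16/9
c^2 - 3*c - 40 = (c - 8)*(c + 5)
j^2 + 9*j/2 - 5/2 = (j - 1/2)*(j + 5)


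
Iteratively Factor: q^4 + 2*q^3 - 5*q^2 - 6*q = (q)*(q^3 + 2*q^2 - 5*q - 6) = q*(q + 1)*(q^2 + q - 6) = q*(q - 2)*(q + 1)*(q + 3)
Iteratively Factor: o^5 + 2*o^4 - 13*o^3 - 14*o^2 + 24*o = (o)*(o^4 + 2*o^3 - 13*o^2 - 14*o + 24) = o*(o - 1)*(o^3 + 3*o^2 - 10*o - 24) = o*(o - 1)*(o + 4)*(o^2 - o - 6) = o*(o - 3)*(o - 1)*(o + 4)*(o + 2)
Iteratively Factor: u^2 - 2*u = (u - 2)*(u)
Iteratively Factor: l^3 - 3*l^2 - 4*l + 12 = (l - 3)*(l^2 - 4) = (l - 3)*(l - 2)*(l + 2)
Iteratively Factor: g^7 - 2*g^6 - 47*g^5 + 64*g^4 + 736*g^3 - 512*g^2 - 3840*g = (g - 5)*(g^6 + 3*g^5 - 32*g^4 - 96*g^3 + 256*g^2 + 768*g) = (g - 5)*(g - 4)*(g^5 + 7*g^4 - 4*g^3 - 112*g^2 - 192*g) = (g - 5)*(g - 4)^2*(g^4 + 11*g^3 + 40*g^2 + 48*g) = (g - 5)*(g - 4)^2*(g + 3)*(g^3 + 8*g^2 + 16*g) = (g - 5)*(g - 4)^2*(g + 3)*(g + 4)*(g^2 + 4*g) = (g - 5)*(g - 4)^2*(g + 3)*(g + 4)^2*(g)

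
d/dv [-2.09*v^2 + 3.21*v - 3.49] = 3.21 - 4.18*v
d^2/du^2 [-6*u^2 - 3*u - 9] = -12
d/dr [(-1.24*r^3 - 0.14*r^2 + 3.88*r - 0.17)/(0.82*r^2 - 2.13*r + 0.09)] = (-1.0168*r^4 + 5.2824*r^3 - 3.2182*r^2 + 0.2536*r - 0.0129000000000001)/(0.6724*r^4 - 3.4932*r^3 + 4.6845*r^2 - 0.3834*r + 0.0081)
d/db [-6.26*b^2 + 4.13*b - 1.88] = 4.13 - 12.52*b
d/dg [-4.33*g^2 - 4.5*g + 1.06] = -8.66*g - 4.5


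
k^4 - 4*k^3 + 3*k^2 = k^2*(k - 3)*(k - 1)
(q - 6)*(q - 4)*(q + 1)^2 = q^4 - 8*q^3 + 5*q^2 + 38*q + 24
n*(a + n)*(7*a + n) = 7*a^2*n + 8*a*n^2 + n^3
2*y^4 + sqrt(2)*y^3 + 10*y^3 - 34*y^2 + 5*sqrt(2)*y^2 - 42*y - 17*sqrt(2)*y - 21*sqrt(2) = (y - 3)*(y + 7)*(sqrt(2)*y + 1)*(sqrt(2)*y + sqrt(2))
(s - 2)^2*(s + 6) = s^3 + 2*s^2 - 20*s + 24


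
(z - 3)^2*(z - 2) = z^3 - 8*z^2 + 21*z - 18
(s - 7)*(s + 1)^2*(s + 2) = s^4 - 3*s^3 - 23*s^2 - 33*s - 14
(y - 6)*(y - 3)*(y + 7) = y^3 - 2*y^2 - 45*y + 126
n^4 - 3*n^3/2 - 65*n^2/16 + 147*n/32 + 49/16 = (n - 2)*(n - 7/4)*(n + 1/2)*(n + 7/4)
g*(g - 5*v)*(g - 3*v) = g^3 - 8*g^2*v + 15*g*v^2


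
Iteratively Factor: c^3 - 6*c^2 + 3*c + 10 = (c - 2)*(c^2 - 4*c - 5) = (c - 5)*(c - 2)*(c + 1)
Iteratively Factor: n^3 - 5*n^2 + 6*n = (n - 2)*(n^2 - 3*n) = n*(n - 2)*(n - 3)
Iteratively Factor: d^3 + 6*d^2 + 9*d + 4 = (d + 1)*(d^2 + 5*d + 4) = (d + 1)^2*(d + 4)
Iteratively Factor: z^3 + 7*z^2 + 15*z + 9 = (z + 3)*(z^2 + 4*z + 3) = (z + 1)*(z + 3)*(z + 3)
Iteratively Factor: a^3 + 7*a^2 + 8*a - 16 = (a + 4)*(a^2 + 3*a - 4) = (a + 4)^2*(a - 1)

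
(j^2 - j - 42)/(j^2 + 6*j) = (j - 7)/j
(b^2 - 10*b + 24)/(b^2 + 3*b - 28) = (b - 6)/(b + 7)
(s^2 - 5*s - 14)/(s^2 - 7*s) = (s + 2)/s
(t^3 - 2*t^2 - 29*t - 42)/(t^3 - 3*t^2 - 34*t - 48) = (t - 7)/(t - 8)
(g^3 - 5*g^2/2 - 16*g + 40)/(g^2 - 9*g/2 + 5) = (g^2 - 16)/(g - 2)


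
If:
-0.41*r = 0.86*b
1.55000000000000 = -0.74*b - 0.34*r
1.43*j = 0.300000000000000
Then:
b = -57.77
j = 0.21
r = 121.18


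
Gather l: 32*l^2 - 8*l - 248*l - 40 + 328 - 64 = 32*l^2 - 256*l + 224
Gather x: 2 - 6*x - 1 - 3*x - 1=-9*x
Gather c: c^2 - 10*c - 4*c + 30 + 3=c^2 - 14*c + 33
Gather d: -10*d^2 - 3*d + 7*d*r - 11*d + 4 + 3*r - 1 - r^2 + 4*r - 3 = -10*d^2 + d*(7*r - 14) - r^2 + 7*r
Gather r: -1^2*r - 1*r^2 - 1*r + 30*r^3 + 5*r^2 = 30*r^3 + 4*r^2 - 2*r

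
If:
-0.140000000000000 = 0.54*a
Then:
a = -0.26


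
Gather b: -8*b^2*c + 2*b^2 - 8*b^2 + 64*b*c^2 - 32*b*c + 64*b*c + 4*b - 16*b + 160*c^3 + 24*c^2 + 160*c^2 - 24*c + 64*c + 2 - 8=b^2*(-8*c - 6) + b*(64*c^2 + 32*c - 12) + 160*c^3 + 184*c^2 + 40*c - 6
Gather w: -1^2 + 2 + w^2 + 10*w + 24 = w^2 + 10*w + 25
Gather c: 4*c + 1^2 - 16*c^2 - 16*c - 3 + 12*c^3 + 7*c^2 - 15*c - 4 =12*c^3 - 9*c^2 - 27*c - 6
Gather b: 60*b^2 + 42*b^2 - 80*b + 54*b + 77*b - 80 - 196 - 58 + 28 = 102*b^2 + 51*b - 306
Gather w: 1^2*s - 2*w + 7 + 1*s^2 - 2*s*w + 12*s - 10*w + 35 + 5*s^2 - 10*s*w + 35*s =6*s^2 + 48*s + w*(-12*s - 12) + 42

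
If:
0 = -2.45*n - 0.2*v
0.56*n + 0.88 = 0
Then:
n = -1.57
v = 19.25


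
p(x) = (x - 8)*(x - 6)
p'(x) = 2*x - 14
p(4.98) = 3.08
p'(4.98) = -4.04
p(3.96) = 8.24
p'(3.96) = -6.08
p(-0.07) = 48.98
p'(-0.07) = -14.14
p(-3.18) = 102.63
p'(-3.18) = -20.36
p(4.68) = 4.38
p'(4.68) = -4.64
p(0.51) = 41.12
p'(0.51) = -12.98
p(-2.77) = 94.45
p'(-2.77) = -19.54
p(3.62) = 10.42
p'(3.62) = -6.76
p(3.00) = 15.00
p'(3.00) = -8.00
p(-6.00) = 168.00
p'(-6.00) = -26.00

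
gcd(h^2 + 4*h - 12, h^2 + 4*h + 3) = 1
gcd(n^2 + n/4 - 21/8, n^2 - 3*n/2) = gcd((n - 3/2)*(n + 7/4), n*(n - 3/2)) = n - 3/2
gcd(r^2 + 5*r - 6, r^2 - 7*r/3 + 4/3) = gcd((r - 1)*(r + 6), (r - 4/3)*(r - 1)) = r - 1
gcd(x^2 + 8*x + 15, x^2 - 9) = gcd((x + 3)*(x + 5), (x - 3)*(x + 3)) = x + 3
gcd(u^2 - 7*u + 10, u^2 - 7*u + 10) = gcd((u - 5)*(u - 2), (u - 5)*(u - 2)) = u^2 - 7*u + 10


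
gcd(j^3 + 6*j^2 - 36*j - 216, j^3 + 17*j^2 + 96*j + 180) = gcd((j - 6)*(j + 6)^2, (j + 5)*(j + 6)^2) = j^2 + 12*j + 36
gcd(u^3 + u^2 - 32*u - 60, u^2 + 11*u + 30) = u + 5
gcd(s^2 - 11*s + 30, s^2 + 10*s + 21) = 1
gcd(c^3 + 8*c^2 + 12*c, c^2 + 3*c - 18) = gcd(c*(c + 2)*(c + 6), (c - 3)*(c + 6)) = c + 6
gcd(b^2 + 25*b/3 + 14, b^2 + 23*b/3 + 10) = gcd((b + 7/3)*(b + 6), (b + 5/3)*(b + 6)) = b + 6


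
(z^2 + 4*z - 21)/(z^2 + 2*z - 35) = (z - 3)/(z - 5)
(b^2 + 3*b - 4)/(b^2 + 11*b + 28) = (b - 1)/(b + 7)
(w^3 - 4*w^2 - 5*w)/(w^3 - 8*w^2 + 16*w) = (w^2 - 4*w - 5)/(w^2 - 8*w + 16)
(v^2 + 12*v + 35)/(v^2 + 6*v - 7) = (v + 5)/(v - 1)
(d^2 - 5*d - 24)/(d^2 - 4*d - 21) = (d - 8)/(d - 7)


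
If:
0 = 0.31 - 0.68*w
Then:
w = 0.46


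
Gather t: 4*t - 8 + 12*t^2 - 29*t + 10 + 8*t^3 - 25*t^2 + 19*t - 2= 8*t^3 - 13*t^2 - 6*t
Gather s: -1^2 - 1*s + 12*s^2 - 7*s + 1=12*s^2 - 8*s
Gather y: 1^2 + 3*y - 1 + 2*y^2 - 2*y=2*y^2 + y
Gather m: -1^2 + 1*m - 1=m - 2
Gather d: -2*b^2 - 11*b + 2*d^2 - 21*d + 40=-2*b^2 - 11*b + 2*d^2 - 21*d + 40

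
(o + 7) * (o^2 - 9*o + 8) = o^3 - 2*o^2 - 55*o + 56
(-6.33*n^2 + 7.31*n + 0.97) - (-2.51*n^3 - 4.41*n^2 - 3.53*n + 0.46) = 2.51*n^3 - 1.92*n^2 + 10.84*n + 0.51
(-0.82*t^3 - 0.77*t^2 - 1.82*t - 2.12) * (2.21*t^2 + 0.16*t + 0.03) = -1.8122*t^5 - 1.8329*t^4 - 4.17*t^3 - 4.9995*t^2 - 0.3938*t - 0.0636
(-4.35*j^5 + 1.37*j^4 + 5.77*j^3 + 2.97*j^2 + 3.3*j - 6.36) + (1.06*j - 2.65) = -4.35*j^5 + 1.37*j^4 + 5.77*j^3 + 2.97*j^2 + 4.36*j - 9.01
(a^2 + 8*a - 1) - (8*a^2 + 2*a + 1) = -7*a^2 + 6*a - 2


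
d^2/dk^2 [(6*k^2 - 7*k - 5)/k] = -10/k^3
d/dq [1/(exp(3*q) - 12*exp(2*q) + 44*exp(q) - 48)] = (-3*exp(2*q) + 24*exp(q) - 44)*exp(q)/(exp(3*q) - 12*exp(2*q) + 44*exp(q) - 48)^2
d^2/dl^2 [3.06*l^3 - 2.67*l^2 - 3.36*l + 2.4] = 18.36*l - 5.34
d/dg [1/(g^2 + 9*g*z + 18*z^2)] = (-2*g - 9*z)/(g^2 + 9*g*z + 18*z^2)^2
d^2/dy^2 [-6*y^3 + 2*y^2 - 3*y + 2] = 4 - 36*y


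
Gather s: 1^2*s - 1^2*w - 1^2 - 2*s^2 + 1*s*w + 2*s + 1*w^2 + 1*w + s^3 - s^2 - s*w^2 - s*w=s^3 - 3*s^2 + s*(3 - w^2) + w^2 - 1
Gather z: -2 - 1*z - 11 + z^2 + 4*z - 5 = z^2 + 3*z - 18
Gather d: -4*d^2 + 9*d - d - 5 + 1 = -4*d^2 + 8*d - 4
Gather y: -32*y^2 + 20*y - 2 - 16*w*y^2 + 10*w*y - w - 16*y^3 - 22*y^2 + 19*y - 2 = -w - 16*y^3 + y^2*(-16*w - 54) + y*(10*w + 39) - 4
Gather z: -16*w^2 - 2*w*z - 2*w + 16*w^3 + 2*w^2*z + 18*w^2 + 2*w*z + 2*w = 16*w^3 + 2*w^2*z + 2*w^2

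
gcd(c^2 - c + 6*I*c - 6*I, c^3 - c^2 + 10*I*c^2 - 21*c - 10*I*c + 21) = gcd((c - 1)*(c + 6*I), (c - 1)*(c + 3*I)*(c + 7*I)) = c - 1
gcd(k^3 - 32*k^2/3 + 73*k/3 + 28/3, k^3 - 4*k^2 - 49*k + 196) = k^2 - 11*k + 28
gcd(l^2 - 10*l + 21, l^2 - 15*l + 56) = l - 7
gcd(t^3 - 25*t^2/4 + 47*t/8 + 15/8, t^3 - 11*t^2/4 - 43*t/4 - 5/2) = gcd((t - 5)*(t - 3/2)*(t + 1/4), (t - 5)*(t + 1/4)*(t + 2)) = t^2 - 19*t/4 - 5/4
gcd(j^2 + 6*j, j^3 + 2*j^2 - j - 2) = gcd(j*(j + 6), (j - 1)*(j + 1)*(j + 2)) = 1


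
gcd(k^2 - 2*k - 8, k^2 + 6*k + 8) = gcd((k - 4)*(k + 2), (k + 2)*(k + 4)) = k + 2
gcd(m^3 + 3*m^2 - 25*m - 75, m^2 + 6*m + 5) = m + 5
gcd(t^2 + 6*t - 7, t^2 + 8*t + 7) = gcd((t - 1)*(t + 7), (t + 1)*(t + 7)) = t + 7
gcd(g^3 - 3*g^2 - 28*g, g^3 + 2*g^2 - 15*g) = g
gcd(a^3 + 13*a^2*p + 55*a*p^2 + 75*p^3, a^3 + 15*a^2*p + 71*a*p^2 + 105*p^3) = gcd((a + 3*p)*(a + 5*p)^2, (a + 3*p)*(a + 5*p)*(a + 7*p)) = a^2 + 8*a*p + 15*p^2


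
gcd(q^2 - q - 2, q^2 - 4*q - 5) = q + 1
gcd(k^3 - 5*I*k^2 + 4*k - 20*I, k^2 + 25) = k - 5*I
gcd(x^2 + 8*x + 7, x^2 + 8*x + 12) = 1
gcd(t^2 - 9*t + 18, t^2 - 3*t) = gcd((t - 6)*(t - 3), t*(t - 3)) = t - 3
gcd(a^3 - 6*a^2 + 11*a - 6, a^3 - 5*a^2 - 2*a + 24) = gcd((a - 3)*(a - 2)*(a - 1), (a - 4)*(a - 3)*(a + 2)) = a - 3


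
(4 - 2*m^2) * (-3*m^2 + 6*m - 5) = 6*m^4 - 12*m^3 - 2*m^2 + 24*m - 20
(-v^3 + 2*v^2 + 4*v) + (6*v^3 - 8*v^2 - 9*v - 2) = 5*v^3 - 6*v^2 - 5*v - 2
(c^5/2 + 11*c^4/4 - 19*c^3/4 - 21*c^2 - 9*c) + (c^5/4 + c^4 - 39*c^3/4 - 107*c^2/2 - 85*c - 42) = 3*c^5/4 + 15*c^4/4 - 29*c^3/2 - 149*c^2/2 - 94*c - 42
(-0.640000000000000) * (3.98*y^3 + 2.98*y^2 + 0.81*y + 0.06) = -2.5472*y^3 - 1.9072*y^2 - 0.5184*y - 0.0384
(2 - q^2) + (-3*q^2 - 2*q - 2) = -4*q^2 - 2*q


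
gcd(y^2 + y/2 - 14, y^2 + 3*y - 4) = y + 4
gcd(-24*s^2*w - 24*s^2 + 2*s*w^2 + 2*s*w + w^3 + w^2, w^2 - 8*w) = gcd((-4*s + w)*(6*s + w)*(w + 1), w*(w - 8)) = 1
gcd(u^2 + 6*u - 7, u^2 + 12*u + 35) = u + 7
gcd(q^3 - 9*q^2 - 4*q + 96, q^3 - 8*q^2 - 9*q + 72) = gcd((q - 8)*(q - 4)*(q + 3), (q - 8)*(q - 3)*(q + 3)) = q^2 - 5*q - 24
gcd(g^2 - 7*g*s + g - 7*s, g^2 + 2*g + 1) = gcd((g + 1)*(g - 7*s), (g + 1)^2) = g + 1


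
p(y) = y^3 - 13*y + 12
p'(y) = 3*y^2 - 13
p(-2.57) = 28.44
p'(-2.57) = 6.81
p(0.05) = 11.35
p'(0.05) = -12.99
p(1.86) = -5.75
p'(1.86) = -2.62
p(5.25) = 88.45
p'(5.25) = 69.69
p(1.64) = -4.91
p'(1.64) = -4.93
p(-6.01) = -126.95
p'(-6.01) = 95.36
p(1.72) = -5.27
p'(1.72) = -4.12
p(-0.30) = 15.87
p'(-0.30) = -12.73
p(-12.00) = -1560.00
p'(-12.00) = 419.00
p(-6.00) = -126.00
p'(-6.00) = 95.00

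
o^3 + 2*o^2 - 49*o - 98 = (o - 7)*(o + 2)*(o + 7)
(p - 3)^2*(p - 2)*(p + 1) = p^4 - 7*p^3 + 13*p^2 + 3*p - 18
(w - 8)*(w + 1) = w^2 - 7*w - 8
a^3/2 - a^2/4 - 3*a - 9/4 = (a/2 + 1/2)*(a - 3)*(a + 3/2)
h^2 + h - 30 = (h - 5)*(h + 6)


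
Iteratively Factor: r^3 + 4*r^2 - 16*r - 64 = (r - 4)*(r^2 + 8*r + 16) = (r - 4)*(r + 4)*(r + 4)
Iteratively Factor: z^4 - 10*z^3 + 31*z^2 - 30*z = (z - 5)*(z^3 - 5*z^2 + 6*z) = (z - 5)*(z - 3)*(z^2 - 2*z) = z*(z - 5)*(z - 3)*(z - 2)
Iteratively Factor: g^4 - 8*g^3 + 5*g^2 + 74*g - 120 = (g - 5)*(g^3 - 3*g^2 - 10*g + 24) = (g - 5)*(g + 3)*(g^2 - 6*g + 8) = (g - 5)*(g - 2)*(g + 3)*(g - 4)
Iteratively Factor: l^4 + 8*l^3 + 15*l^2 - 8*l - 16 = (l - 1)*(l^3 + 9*l^2 + 24*l + 16) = (l - 1)*(l + 4)*(l^2 + 5*l + 4) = (l - 1)*(l + 4)^2*(l + 1)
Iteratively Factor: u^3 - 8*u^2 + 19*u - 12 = (u - 1)*(u^2 - 7*u + 12) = (u - 3)*(u - 1)*(u - 4)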